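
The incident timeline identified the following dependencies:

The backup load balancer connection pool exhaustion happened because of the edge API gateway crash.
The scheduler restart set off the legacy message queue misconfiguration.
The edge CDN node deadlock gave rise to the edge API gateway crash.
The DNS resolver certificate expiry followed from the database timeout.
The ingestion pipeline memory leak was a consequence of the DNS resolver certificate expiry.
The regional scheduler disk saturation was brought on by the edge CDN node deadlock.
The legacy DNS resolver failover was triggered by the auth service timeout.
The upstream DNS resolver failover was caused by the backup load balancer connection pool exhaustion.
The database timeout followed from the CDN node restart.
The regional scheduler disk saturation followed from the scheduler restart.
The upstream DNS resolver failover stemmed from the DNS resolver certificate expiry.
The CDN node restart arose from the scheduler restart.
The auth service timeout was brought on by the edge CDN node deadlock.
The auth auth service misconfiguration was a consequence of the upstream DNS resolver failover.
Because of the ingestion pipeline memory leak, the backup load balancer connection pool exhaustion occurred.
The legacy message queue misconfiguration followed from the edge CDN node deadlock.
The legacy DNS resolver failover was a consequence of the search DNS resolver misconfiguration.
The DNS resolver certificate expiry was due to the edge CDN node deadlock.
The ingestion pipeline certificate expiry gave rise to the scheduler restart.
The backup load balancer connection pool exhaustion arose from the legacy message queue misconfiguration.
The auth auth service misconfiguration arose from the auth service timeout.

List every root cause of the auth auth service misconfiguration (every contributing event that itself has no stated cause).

the edge CDN node deadlock, the ingestion pipeline certificate expiry

Tracing upstream from the auth auth service misconfiguration: the auth auth service misconfiguration ← the upstream DNS resolver failover ← the backup load balancer connection pool exhaustion ← the legacy message queue misconfiguration ← the scheduler restart ← the ingestion pipeline certificate expiry.
A separate upstream branch: the auth auth service misconfiguration ← the auth service timeout ← the edge CDN node deadlock.
Each of those chain origins has no stated cause.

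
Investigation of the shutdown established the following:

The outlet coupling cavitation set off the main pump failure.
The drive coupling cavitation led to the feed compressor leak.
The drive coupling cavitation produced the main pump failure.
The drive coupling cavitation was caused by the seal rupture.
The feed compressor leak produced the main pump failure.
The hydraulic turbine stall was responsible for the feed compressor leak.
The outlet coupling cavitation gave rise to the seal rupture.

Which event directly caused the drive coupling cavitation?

the seal rupture

Upstream contributors include the outlet coupling cavitation, but only the seal rupture feeds directly into the drive coupling cavitation.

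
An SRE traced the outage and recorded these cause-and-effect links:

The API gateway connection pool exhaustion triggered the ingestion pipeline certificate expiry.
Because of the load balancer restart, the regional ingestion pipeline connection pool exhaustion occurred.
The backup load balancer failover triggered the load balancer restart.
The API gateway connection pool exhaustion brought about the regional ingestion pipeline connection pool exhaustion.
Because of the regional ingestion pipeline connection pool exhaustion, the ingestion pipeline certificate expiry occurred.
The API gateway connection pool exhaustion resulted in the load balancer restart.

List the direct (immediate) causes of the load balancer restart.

the API gateway connection pool exhaustion, the backup load balancer failover → the load balancer restart with nothing further upstream stated.

the API gateway connection pool exhaustion, the backup load balancer failover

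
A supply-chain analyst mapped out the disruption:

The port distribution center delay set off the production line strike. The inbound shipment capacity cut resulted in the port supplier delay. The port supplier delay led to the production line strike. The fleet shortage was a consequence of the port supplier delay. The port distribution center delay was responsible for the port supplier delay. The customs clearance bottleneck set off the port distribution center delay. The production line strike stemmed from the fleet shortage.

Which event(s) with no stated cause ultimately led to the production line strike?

the customs clearance bottleneck, the inbound shipment capacity cut

Tracing upstream from the production line strike: the production line strike ← the port distribution center delay ← the customs clearance bottleneck.
A separate upstream branch: the production line strike ← the port supplier delay ← the inbound shipment capacity cut.
Each of those chain origins has no stated cause.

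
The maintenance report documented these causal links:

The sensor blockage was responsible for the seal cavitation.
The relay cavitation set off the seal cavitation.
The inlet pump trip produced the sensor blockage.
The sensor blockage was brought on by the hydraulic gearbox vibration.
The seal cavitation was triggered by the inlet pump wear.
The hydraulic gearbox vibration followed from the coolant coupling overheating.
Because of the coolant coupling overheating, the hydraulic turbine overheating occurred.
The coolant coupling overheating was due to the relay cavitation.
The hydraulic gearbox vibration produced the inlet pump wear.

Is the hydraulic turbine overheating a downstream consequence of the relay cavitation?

There is a causal chain: the relay cavitation → the coolant coupling overheating → the hydraulic turbine overheating.

Yes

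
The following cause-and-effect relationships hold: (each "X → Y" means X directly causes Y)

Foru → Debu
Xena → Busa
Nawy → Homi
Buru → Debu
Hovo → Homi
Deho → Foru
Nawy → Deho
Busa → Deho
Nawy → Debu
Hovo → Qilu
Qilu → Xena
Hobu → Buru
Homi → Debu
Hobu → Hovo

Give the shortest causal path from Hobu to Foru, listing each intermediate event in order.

Hobu → Hovo
Hovo → Qilu
Qilu → Xena
Xena → Busa
Busa → Deho
Deho → Foru
Length: 6 steps.

Hobu → Hovo → Qilu → Xena → Busa → Deho → Foru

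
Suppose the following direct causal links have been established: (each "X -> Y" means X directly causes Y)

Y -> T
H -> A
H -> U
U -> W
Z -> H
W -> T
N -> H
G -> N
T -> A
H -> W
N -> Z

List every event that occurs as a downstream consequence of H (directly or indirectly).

A, T, U, W

Direct effects: U, W, A.
2 steps out: T.
Not reachable from it: G, N, Z, Y.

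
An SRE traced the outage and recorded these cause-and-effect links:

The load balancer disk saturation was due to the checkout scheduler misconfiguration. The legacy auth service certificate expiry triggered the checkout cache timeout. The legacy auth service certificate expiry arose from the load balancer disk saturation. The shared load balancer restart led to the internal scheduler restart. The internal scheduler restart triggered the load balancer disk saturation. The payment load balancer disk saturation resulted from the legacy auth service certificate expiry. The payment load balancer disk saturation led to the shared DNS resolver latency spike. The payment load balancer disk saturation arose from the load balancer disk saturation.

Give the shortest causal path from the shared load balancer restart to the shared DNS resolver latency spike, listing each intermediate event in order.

the shared load balancer restart → the internal scheduler restart
the internal scheduler restart → the load balancer disk saturation
the load balancer disk saturation → the payment load balancer disk saturation
the payment load balancer disk saturation → the shared DNS resolver latency spike
Length: 4 steps.

the shared load balancer restart → the internal scheduler restart → the load balancer disk saturation → the payment load balancer disk saturation → the shared DNS resolver latency spike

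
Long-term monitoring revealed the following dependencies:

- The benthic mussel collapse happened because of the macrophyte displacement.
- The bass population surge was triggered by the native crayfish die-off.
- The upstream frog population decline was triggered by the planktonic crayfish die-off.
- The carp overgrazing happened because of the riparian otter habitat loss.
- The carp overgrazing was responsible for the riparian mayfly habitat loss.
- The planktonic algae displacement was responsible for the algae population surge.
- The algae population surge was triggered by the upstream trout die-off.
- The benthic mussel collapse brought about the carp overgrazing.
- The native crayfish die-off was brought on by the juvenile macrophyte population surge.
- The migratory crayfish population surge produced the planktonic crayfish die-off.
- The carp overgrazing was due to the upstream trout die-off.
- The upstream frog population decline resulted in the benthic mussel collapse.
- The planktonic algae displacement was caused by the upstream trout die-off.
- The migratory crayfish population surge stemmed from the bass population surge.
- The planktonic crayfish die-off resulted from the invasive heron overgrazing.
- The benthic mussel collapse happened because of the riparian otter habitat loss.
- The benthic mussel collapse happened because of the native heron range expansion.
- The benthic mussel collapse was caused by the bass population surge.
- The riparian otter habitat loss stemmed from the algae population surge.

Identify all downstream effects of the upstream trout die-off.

the algae population surge, the benthic mussel collapse, the carp overgrazing, the planktonic algae displacement, the riparian mayfly habitat loss, the riparian otter habitat loss

Direct effects: the planktonic algae displacement, the algae population surge, the carp overgrazing.
2 steps out: the riparian otter habitat loss, the riparian mayfly habitat loss.
3 steps out: the benthic mussel collapse.
Not reachable from it: the invasive heron overgrazing, the juvenile macrophyte population surge, the native crayfish die-off, the macrophyte displacement, the bass population surge, the migratory crayfish population surge, the native heron range expansion, the planktonic crayfish die-off, the upstream frog population decline.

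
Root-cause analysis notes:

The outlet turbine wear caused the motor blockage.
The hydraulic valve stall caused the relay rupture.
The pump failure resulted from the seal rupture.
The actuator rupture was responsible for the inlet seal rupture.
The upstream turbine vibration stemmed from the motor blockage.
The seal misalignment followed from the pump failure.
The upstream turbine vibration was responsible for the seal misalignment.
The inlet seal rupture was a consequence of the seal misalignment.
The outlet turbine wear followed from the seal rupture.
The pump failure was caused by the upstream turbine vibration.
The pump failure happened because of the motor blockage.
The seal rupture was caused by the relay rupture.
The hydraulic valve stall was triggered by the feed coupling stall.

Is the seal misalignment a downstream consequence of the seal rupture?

Yes

There is a causal chain: the seal rupture → the pump failure → the seal misalignment.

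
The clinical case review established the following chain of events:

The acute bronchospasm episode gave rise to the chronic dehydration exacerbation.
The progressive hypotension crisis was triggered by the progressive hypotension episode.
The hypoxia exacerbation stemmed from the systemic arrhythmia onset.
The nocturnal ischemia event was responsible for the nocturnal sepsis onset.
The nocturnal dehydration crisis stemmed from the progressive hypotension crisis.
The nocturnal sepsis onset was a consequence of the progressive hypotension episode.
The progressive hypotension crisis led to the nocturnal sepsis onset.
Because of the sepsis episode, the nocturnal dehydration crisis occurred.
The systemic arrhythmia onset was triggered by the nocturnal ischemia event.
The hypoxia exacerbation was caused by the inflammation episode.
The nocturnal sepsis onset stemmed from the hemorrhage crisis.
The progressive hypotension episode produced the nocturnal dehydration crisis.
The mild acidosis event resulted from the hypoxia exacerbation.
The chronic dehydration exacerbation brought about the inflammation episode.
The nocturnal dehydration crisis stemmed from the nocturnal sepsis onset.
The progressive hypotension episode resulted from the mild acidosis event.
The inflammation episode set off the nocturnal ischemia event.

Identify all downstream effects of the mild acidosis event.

Direct effects: the progressive hypotension episode.
2 steps out: the progressive hypotension crisis, the nocturnal sepsis onset, the nocturnal dehydration crisis.
Not reachable from it: the acute bronchospasm episode, the chronic dehydration exacerbation, the inflammation episode, the nocturnal ischemia event, the sepsis episode, the systemic arrhythmia onset, the hypoxia exacerbation, the hemorrhage crisis.

the nocturnal dehydration crisis, the nocturnal sepsis onset, the progressive hypotension crisis, the progressive hypotension episode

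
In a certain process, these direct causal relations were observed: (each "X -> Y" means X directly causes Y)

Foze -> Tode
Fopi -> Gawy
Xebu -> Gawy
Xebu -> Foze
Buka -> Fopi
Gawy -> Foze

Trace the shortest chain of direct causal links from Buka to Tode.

Buka → Fopi
Fopi → Gawy
Gawy → Foze
Foze → Tode
Length: 4 steps.

Buka → Fopi → Gawy → Foze → Tode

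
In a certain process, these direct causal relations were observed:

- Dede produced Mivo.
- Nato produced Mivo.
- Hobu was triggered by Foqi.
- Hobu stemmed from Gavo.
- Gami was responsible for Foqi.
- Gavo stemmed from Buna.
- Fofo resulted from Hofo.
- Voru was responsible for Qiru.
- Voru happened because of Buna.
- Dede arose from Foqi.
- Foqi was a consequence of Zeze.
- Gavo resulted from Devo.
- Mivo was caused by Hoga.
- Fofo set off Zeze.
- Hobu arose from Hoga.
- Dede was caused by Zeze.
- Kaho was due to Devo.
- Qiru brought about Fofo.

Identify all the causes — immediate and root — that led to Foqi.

Immediate causes of Foqi: Gami, Zeze.
Further upstream: Hofo, Buna, Voru, Qiru, Fofo.

Buna, Fofo, Gami, Hofo, Qiru, Voru, Zeze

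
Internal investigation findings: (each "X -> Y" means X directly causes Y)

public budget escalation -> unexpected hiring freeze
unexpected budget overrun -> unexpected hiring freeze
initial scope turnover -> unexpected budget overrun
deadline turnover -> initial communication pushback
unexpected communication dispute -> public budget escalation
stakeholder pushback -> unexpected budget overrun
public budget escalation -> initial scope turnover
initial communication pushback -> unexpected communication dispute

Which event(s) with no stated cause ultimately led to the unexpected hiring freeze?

Tracing upstream from the unexpected hiring freeze: the unexpected hiring freeze ← the public budget escalation ← the unexpected communication dispute ← the initial communication pushback ← the deadline turnover.
A separate upstream branch: the unexpected hiring freeze ← the unexpected budget overrun ← the stakeholder pushback.
Each of those chain origins has no stated cause.

the deadline turnover, the stakeholder pushback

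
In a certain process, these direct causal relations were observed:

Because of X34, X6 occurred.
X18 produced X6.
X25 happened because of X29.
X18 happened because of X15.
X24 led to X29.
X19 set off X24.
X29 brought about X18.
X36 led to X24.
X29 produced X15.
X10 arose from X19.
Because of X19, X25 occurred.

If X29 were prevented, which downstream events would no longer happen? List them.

Downstream of X29: X15, X25, X18, X6.
Of those, still caused via another path: X25, X6.
The remainder have no surviving cause.

X15, X18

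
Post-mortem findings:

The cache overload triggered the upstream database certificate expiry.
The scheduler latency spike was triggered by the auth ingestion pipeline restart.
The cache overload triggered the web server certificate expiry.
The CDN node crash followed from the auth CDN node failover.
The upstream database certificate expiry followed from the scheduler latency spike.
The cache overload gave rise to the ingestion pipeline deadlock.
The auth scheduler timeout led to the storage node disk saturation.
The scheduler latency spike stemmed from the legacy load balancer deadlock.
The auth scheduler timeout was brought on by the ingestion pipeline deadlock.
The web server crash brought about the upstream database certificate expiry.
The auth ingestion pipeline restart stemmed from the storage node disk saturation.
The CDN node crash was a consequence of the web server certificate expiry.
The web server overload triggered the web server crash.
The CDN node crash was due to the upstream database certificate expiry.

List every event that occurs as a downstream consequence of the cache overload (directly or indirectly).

the CDN node crash, the auth ingestion pipeline restart, the auth scheduler timeout, the ingestion pipeline deadlock, the scheduler latency spike, the storage node disk saturation, the upstream database certificate expiry, the web server certificate expiry

Direct effects: the ingestion pipeline deadlock, the web server certificate expiry, the upstream database certificate expiry.
2 steps out: the auth scheduler timeout, the CDN node crash.
3 steps out: the storage node disk saturation.
4 steps out: the auth ingestion pipeline restart.
5 steps out: the scheduler latency spike.
Not reachable from it: the web server overload, the legacy load balancer deadlock, the web server crash, the auth CDN node failover.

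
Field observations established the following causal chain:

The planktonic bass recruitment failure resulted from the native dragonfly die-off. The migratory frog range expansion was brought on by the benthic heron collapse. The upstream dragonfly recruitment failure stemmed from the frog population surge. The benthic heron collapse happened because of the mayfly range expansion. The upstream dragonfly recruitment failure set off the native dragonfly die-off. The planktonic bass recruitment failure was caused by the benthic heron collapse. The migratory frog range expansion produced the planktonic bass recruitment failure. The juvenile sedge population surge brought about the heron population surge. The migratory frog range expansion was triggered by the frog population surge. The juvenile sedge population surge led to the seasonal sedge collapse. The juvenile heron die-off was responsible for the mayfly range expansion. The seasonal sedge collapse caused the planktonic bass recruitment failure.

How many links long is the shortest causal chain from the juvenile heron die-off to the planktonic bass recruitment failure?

Shortest chain: the juvenile heron die-off → the mayfly range expansion → the benthic heron collapse → the planktonic bass recruitment failure.

3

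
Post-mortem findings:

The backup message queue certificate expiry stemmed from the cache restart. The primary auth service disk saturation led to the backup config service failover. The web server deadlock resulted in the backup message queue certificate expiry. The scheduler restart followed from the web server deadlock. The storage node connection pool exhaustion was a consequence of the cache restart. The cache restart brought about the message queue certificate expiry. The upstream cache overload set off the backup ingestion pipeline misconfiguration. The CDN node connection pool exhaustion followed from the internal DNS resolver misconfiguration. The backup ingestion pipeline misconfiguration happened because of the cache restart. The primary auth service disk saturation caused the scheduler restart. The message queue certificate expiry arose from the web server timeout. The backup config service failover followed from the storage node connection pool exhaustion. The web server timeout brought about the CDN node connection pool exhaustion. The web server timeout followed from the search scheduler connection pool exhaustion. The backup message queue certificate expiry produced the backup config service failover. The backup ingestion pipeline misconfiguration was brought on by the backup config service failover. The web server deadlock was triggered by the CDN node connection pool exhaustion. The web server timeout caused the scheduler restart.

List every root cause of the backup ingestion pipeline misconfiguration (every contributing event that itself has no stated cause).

Tracing upstream from the backup ingestion pipeline misconfiguration: the backup ingestion pipeline misconfiguration ← the upstream cache overload.
A separate upstream branch: the backup ingestion pipeline misconfiguration ← the backup config service failover ← the backup message queue certificate expiry ← the web server deadlock ← the CDN node connection pool exhaustion ← the web server timeout ← the search scheduler connection pool exhaustion.
A separate upstream branch: the backup ingestion pipeline misconfiguration ← the cache restart.
A separate upstream branch: the backup ingestion pipeline misconfiguration ← the backup config service failover ← the primary auth service disk saturation.
A separate upstream branch: the backup ingestion pipeline misconfiguration ← the backup config service failover ← the backup message queue certificate expiry ← the web server deadlock ← the CDN node connection pool exhaustion ← the internal DNS resolver misconfiguration.
Each of those chain origins has no stated cause.

the cache restart, the internal DNS resolver misconfiguration, the primary auth service disk saturation, the search scheduler connection pool exhaustion, the upstream cache overload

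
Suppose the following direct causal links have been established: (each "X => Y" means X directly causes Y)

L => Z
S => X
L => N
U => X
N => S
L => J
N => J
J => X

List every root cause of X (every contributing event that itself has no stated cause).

Tracing upstream from X: X ← J ← L.
A separate upstream branch: X ← U.
Each of those chain origins has no stated cause.

L, U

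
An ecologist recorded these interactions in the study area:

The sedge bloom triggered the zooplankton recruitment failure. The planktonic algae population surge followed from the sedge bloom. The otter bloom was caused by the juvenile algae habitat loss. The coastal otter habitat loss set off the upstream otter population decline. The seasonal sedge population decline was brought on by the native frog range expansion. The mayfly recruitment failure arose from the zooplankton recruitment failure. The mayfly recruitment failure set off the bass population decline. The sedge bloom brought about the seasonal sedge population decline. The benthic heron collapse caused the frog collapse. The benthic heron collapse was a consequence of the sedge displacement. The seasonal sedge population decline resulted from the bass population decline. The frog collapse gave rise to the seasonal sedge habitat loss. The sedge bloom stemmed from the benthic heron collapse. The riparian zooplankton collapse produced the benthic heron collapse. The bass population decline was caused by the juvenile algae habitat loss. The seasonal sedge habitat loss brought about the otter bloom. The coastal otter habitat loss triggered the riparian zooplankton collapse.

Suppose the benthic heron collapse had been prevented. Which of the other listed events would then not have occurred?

Downstream of the benthic heron collapse: the sedge bloom, the zooplankton recruitment failure, the planktonic algae population surge, the mayfly recruitment failure, the frog collapse, the bass population decline, the seasonal sedge population decline, the seasonal sedge habitat loss, the otter bloom.
Of those, still caused via another path: the bass population decline, the seasonal sedge population decline, the otter bloom.
The remainder have no surviving cause.

the frog collapse, the mayfly recruitment failure, the planktonic algae population surge, the seasonal sedge habitat loss, the sedge bloom, the zooplankton recruitment failure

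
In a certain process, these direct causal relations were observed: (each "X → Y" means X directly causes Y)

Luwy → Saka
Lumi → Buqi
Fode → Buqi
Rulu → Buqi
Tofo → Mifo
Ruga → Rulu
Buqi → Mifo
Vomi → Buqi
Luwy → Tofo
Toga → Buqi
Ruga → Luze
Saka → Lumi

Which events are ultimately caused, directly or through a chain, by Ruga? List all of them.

Direct effects: Luze, Rulu.
2 steps out: Buqi.
3 steps out: Mifo.
Not reachable from it: Vomi, Luwy, Tofo, Fode, Saka, Toga, Lumi.

Buqi, Luze, Mifo, Rulu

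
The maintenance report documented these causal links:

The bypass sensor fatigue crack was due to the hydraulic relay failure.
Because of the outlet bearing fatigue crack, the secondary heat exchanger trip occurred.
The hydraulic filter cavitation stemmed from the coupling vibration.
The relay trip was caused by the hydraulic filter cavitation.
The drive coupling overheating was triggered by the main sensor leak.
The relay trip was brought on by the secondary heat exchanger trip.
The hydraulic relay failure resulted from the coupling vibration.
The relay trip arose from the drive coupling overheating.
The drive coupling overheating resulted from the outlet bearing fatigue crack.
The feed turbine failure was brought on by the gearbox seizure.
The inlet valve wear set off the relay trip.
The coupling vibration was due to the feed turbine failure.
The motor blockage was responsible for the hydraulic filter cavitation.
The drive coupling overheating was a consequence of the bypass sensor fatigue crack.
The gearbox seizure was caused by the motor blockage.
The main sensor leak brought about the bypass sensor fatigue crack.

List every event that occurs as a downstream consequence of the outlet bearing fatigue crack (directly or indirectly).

Direct effects: the secondary heat exchanger trip, the drive coupling overheating.
2 steps out: the relay trip.
Not reachable from it: the motor blockage, the gearbox seizure, the feed turbine failure, the coupling vibration, the hydraulic relay failure, the hydraulic filter cavitation, the main sensor leak, the bypass sensor fatigue crack, the inlet valve wear.

the drive coupling overheating, the relay trip, the secondary heat exchanger trip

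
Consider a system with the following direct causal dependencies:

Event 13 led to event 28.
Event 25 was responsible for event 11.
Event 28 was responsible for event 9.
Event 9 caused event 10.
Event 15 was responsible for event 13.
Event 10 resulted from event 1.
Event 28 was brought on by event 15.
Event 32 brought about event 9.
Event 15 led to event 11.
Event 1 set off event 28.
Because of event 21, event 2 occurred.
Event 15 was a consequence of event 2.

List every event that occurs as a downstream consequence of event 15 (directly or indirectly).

Direct effects: event 13, event 11, event 28.
2 steps out: event 9.
3 steps out: event 10.
Not reachable from it: event 21, event 2, event 25, event 32, event 1.

event 10, event 11, event 13, event 28, event 9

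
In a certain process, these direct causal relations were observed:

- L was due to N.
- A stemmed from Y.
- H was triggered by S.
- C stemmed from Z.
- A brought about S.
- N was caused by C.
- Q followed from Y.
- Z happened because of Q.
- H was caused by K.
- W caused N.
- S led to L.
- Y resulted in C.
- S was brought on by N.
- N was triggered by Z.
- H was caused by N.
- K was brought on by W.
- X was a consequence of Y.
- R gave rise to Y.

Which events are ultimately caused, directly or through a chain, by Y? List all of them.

A, C, H, L, N, Q, S, X, Z

Direct effects: Q, X, A, C.
2 steps out: Z, N, S.
3 steps out: H, L.
Not reachable from it: R, W, K.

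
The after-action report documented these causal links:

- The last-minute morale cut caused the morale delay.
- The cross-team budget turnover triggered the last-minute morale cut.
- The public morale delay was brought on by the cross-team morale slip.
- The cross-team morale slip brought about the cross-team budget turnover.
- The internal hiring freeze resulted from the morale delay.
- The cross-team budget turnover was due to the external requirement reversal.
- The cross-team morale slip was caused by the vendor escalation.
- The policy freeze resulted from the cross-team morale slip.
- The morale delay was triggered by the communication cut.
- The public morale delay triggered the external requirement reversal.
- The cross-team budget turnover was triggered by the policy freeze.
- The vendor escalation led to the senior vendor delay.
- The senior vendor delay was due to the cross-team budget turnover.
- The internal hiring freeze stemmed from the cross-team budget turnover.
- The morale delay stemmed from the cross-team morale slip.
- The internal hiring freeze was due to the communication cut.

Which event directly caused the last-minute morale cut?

the cross-team budget turnover

Upstream contributors include the vendor escalation, the cross-team morale slip, the policy freeze, the public morale delay, the external requirement reversal, but only the cross-team budget turnover feeds directly into the last-minute morale cut.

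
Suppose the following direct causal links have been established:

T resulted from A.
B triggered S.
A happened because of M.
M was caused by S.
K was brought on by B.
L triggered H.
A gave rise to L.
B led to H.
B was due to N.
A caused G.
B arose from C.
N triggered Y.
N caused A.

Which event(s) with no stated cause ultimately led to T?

C, N

Tracing upstream from T: T ← A ← N.
A separate upstream branch: T ← A ← M ← S ← B ← C.
Each of those chain origins has no stated cause.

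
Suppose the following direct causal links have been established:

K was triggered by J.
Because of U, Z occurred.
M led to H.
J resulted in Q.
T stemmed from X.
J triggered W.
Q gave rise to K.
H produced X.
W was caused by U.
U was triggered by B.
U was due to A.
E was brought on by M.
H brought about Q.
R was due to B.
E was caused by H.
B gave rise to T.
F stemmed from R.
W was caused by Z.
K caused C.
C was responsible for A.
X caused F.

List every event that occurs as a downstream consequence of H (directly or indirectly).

Direct effects: E, Q, X.
2 steps out: K, T, F.
3 steps out: C.
4 steps out: A.
5 steps out: U.
6 steps out: Z, W.
Not reachable from it: J, M, B, R.

A, C, E, F, K, Q, T, U, W, X, Z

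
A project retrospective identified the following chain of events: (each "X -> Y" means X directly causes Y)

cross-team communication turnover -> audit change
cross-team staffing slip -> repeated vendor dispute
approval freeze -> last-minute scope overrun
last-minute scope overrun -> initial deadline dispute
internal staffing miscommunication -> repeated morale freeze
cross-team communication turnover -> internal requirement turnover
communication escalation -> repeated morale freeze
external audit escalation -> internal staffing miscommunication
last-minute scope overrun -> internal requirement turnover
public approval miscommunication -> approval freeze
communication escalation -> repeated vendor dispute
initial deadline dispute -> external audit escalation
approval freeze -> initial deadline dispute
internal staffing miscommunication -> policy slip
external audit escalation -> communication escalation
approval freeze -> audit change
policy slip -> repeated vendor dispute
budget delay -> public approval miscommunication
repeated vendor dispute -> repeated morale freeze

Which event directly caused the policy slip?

Upstream contributors include the budget delay, the public approval miscommunication, the approval freeze, the last-minute scope overrun, the initial deadline dispute, the external audit escalation, but only the internal staffing miscommunication feeds directly into the policy slip.

the internal staffing miscommunication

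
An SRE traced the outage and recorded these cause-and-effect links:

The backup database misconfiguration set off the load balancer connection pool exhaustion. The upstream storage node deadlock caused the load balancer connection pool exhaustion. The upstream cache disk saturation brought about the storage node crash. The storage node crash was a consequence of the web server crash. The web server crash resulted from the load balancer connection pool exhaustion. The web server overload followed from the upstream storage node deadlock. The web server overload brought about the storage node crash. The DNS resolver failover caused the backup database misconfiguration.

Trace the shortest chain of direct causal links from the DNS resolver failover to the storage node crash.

the DNS resolver failover → the backup database misconfiguration
the backup database misconfiguration → the load balancer connection pool exhaustion
the load balancer connection pool exhaustion → the web server crash
the web server crash → the storage node crash
Length: 4 steps.

the DNS resolver failover → the backup database misconfiguration → the load balancer connection pool exhaustion → the web server crash → the storage node crash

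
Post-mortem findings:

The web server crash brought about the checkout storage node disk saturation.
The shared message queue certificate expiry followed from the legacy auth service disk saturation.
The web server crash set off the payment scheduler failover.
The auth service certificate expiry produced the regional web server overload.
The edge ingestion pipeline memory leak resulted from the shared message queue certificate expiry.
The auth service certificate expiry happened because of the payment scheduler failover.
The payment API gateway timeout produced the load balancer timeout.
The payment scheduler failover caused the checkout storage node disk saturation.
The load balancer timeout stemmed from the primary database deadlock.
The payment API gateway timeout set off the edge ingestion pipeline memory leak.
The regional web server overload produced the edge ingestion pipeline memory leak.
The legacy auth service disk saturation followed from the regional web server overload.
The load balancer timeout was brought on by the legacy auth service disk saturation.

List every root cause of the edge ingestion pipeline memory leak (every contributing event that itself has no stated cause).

Tracing upstream from the edge ingestion pipeline memory leak: the edge ingestion pipeline memory leak ← the payment API gateway timeout.
A separate upstream branch: the edge ingestion pipeline memory leak ← the regional web server overload ← the auth service certificate expiry ← the payment scheduler failover ← the web server crash.
Each of those chain origins has no stated cause.

the payment API gateway timeout, the web server crash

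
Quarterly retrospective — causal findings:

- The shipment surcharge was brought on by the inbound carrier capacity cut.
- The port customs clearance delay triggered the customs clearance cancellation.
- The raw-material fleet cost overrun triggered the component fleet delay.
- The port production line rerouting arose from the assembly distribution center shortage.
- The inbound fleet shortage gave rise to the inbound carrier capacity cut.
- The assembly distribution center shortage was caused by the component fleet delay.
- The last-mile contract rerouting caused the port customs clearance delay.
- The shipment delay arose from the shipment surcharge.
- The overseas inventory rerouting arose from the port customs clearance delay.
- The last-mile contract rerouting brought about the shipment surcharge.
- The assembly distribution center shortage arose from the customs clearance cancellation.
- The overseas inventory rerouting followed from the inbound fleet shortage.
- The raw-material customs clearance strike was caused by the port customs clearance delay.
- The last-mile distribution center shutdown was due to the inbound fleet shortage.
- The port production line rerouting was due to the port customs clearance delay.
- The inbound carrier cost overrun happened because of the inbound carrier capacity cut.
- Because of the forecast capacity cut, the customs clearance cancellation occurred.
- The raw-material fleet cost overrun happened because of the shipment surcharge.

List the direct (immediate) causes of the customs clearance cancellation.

Upstream contributors include the last-mile contract rerouting, but only the forecast capacity cut, the port customs clearance delay feed directly into the customs clearance cancellation.

the forecast capacity cut, the port customs clearance delay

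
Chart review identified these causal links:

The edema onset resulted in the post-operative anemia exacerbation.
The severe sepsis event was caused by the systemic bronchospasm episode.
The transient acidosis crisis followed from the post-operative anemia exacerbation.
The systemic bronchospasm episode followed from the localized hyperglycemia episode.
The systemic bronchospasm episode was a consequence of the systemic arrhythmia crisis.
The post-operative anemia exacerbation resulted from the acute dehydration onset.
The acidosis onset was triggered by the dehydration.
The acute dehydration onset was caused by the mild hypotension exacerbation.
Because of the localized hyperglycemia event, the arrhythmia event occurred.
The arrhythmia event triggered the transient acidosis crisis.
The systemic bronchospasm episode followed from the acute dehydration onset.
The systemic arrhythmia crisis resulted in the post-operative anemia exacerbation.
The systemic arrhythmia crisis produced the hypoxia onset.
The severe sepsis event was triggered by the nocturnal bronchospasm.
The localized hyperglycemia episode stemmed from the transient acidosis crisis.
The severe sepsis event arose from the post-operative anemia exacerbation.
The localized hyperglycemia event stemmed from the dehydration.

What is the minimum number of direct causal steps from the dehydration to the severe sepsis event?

6

Shortest chain: the dehydration → the localized hyperglycemia event → the arrhythmia event → the transient acidosis crisis → the localized hyperglycemia episode → the systemic bronchospasm episode → the severe sepsis event.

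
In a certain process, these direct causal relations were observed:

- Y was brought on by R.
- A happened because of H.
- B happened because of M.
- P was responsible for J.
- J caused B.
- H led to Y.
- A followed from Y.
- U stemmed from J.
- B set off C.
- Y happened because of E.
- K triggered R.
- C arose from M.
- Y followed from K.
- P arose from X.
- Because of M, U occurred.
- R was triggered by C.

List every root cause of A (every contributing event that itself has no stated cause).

E, H, K, M, X

Tracing upstream from A: A ← Y ← R ← C ← M.
A separate upstream branch: A ← Y ← R ← C ← B ← J ← P ← X.
A separate upstream branch: A ← Y ← K.
A separate upstream branch: A ← Y ← E.
A separate upstream branch: A ← H.
Each of those chain origins has no stated cause.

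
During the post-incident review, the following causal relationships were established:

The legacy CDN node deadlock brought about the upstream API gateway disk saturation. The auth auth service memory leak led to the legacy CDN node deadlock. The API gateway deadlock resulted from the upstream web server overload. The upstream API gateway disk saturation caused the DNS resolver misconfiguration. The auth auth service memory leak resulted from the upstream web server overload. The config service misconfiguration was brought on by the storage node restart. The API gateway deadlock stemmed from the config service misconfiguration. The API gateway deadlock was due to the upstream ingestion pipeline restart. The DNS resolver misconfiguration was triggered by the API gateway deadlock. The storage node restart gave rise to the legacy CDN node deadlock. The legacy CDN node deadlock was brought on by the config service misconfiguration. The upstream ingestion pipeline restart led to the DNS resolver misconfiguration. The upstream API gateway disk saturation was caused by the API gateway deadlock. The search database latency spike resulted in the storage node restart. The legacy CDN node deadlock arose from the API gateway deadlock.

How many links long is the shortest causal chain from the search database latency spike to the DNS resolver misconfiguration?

Shortest chain: the search database latency spike → the storage node restart → the config service misconfiguration → the API gateway deadlock → the DNS resolver misconfiguration.

4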